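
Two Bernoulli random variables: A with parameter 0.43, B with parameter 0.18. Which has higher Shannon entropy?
A

For binary distributions, entropy is maximized at p=0.5 and decreases as p moves toward 0 or 1.

H(A) = H(0.43) = 0.9858 bits
H(B) = H(0.18) = 0.6801 bits

Distribution A (p=0.43) is closer to uniform (p=0.5), so it has higher entropy.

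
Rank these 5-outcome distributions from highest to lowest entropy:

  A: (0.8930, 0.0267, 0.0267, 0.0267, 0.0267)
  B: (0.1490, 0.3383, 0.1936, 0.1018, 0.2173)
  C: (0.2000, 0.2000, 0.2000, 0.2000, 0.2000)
C > B > A

Key insight: Entropy is maximized by uniform distributions and minimized by concentrated distributions.

- Uniform distributions have maximum entropy log₂(5) = 2.3219 bits
- The more "peaked" or concentrated a distribution, the lower its entropy

Entropies:
  H(A) = 0.7048 bits
  H(B) = 2.2109 bits
  H(C) = 2.3219 bits

Ranking: C > B > A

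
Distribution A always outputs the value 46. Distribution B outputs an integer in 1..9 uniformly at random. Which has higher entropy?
B

A is deterministic, so H(A) = 0. B is uniform over 9 outcomes, so H(B) = log₂(9) = 3.170 bits. Any distribution with genuine randomness has higher entropy than a deterministic one.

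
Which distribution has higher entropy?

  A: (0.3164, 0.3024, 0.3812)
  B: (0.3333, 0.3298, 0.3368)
B

Both distributions are close to uniform, making this a harder comparison.

H(A) = 1.5775 bits
H(B) = 1.5849 bits

The distribution closer to uniform has higher entropy.
Answer: B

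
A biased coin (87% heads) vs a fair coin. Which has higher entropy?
Fair coin

The fair coin is uniform (p=0.5), maximizing binary entropy at 1 bit. The biased coin has H(0.87) ≈ 0.557 bits — its outcome is more predictable, so its entropy is lower.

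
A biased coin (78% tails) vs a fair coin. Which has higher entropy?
Fair coin

The fair coin is uniform (p=0.5), maximizing binary entropy at 1 bit. The biased coin has H(0.78) ≈ 0.760 bits — its outcome is more predictable, so its entropy is lower.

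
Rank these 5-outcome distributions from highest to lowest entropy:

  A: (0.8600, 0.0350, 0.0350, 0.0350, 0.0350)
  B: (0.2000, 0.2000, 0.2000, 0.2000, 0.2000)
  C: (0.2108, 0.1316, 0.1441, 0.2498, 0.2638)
B > C > A

Key insight: Entropy is maximized by uniform distributions and minimized by concentrated distributions.

- Uniform distributions have maximum entropy log₂(5) = 2.3219 bits
- The more "peaked" or concentrated a distribution, the lower its entropy

Entropies:
  H(A) = 0.8642 bits
  H(B) = 2.3219 bits
  H(C) = 2.2682 bits

Ranking: B > C > A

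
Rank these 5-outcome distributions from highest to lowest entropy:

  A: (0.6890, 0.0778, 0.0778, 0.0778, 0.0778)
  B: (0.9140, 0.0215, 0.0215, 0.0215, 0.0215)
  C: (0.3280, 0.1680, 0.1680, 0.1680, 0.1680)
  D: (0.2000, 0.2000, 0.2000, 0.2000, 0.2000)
D > C > A > B

Key insight: Entropy is maximized by uniform distributions and minimized by concentrated distributions.

Entropies:
  H(A) = 1.5163 bits
  H(B) = 0.5950 bits
  H(C) = 2.2569 bits
  H(D) = 2.3219 bits

Ranking: D > C > A > B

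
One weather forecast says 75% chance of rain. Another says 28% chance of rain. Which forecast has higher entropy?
28% forecast

Treat each forecast as a Bernoulli distribution. Binary entropy is maximized at p=0.5 and falls off symmetrically toward 0 or 1. The 28% forecast is closer to 50%, so it is more uncertain. H(75%) ≈ 0.811 bits, H(28%) ≈ 0.855 bits.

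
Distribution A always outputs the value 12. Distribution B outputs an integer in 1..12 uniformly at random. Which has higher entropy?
B

A is deterministic, so H(A) = 0. B is uniform over 12 outcomes, so H(B) = log₂(12) = 3.585 bits. Any distribution with genuine randomness has higher entropy than a deterministic one.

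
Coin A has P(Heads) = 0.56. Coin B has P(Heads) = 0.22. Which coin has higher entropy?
A

For binary distributions, entropy is maximized at p=0.5 and decreases as p moves toward 0 or 1.

H(A) = H(0.56) = 0.9896 bits
H(B) = H(0.22) = 0.7602 bits

Distribution A (p=0.56) is closer to uniform (p=0.5), so it has higher entropy.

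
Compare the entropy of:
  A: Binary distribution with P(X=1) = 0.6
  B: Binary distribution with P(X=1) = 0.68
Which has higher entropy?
A

For binary distributions, entropy is maximized at p=0.5 and decreases as p moves toward 0 or 1.

H(A) = H(0.6) = 0.9710 bits
H(B) = H(0.68) = 0.9044 bits

Distribution A (p=0.6) is closer to uniform (p=0.5), so it has higher entropy.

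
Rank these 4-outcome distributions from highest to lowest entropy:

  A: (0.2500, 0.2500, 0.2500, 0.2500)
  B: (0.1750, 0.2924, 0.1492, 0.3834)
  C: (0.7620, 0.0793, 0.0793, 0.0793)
A > B > C

Key insight: Entropy is maximized by uniform distributions and minimized by concentrated distributions.

- Uniform distributions have maximum entropy log₂(4) = 2.0000 bits
- The more "peaked" or concentrated a distribution, the lower its entropy

Entropies:
  H(A) = 2.0000 bits
  H(B) = 1.8985 bits
  H(C) = 1.1689 bits

Ranking: A > B > C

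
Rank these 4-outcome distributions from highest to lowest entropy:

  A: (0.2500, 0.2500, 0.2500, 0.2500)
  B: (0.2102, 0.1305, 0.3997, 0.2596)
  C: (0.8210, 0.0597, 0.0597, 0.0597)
A > B > C

Key insight: Entropy is maximized by uniform distributions and minimized by concentrated distributions.

- Uniform distributions have maximum entropy log₂(4) = 2.0000 bits
- The more "peaked" or concentrated a distribution, the lower its entropy

Entropies:
  H(A) = 2.0000 bits
  H(B) = 1.8903 bits
  H(C) = 0.9616 bits

Ranking: A > B > C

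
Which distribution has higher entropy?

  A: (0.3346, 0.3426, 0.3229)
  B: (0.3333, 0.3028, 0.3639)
A

Both distributions are close to uniform, making this a harder comparison.

H(A) = 1.5845 bits
H(B) = 1.5809 bits

The distribution closer to uniform has higher entropy.
Answer: A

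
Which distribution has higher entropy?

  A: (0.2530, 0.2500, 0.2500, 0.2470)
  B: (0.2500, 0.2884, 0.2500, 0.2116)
A

Both distributions are close to uniform, making this a harder comparison.

H(A) = 1.9999 bits
H(B) = 1.9915 bits

The distribution closer to uniform has higher entropy.
Answer: A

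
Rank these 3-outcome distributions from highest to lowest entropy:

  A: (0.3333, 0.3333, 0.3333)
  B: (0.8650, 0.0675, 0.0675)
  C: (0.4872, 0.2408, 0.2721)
A > C > B

Key insight: Entropy is maximized by uniform distributions and minimized by concentrated distributions.

- Uniform distributions have maximum entropy log₂(3) = 1.5850 bits
- The more "peaked" or concentrated a distribution, the lower its entropy

Entropies:
  H(A) = 1.5850 bits
  H(B) = 0.7060 bits
  H(C) = 1.5110 bits

Ranking: A > C > B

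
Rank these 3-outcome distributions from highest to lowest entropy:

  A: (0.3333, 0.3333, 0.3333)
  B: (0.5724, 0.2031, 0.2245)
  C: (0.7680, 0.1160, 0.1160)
A > B > C

Key insight: Entropy is maximized by uniform distributions and minimized by concentrated distributions.

- Uniform distributions have maximum entropy log₂(3) = 1.5850 bits
- The more "peaked" or concentrated a distribution, the lower its entropy

Entropies:
  H(A) = 1.5850 bits
  H(B) = 1.4116 bits
  H(C) = 1.0135 bits

Ranking: A > B > C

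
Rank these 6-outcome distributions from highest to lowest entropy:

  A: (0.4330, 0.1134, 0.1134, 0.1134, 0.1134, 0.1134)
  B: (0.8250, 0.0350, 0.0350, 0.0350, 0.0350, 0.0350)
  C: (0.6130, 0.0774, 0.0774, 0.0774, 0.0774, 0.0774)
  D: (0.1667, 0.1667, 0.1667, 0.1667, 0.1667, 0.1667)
D > A > C > B

Key insight: Entropy is maximized by uniform distributions and minimized by concentrated distributions.

Entropies:
  H(A) = 2.3035 bits
  H(B) = 1.0754 bits
  H(C) = 1.8614 bits
  H(D) = 2.5850 bits

Ranking: D > A > C > B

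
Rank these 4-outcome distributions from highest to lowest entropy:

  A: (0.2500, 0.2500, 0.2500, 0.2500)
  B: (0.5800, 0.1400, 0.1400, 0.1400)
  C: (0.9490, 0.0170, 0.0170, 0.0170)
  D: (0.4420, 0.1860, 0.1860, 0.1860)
A > D > B > C

Key insight: Entropy is maximized by uniform distributions and minimized by concentrated distributions.

Entropies:
  H(A) = 2.0000 bits
  H(B) = 1.6471 bits
  H(C) = 0.3715 bits
  H(D) = 1.8747 bits

Ranking: A > D > B > C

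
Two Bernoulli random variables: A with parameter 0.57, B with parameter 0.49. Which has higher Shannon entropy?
B

For binary distributions, entropy is maximized at p=0.5 and decreases as p moves toward 0 or 1.

H(A) = H(0.57) = 0.9858 bits
H(B) = H(0.49) = 0.9997 bits

Distribution B (p=0.49) is closer to uniform (p=0.5), so it has higher entropy.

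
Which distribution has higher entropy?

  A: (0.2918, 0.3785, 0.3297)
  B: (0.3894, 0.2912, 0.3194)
A

Both distributions are close to uniform, making this a harder comparison.

H(A) = 1.5768 bits
H(B) = 1.5741 bits

The distribution closer to uniform has higher entropy.
Answer: A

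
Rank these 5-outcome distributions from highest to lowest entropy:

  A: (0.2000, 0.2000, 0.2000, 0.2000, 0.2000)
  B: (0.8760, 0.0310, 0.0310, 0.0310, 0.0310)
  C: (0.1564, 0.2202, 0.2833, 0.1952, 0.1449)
A > C > B

Key insight: Entropy is maximized by uniform distributions and minimized by concentrated distributions.

- Uniform distributions have maximum entropy log₂(5) = 2.3219 bits
- The more "peaked" or concentrated a distribution, the lower its entropy

Entropies:
  H(A) = 2.3219 bits
  H(B) = 0.7888 bits
  H(C) = 2.2788 bits

Ranking: A > C > B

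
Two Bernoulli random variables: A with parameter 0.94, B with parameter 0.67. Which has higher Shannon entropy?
B

For binary distributions, entropy is maximized at p=0.5 and decreases as p moves toward 0 or 1.

H(A) = H(0.94) = 0.3274 bits
H(B) = H(0.67) = 0.9149 bits

Distribution B (p=0.67) is closer to uniform (p=0.5), so it has higher entropy.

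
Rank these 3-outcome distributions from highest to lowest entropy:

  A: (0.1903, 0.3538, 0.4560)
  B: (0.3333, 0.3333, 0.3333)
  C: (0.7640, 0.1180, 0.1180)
B > A > C

Key insight: Entropy is maximized by uniform distributions and minimized by concentrated distributions.

- Uniform distributions have maximum entropy log₂(3) = 1.5850 bits
- The more "peaked" or concentrated a distribution, the lower its entropy

Entropies:
  H(A) = 1.5024 bits
  H(B) = 1.5850 bits
  H(C) = 1.0243 bits

Ranking: B > A > C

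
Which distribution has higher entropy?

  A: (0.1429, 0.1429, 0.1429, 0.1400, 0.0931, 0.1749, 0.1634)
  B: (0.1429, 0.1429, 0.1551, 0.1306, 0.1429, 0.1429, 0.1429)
B

Both distributions are close to uniform, making this a harder comparison.

H(A) = 2.7861 bits
H(B) = 2.8058 bits

The distribution closer to uniform has higher entropy.
Answer: B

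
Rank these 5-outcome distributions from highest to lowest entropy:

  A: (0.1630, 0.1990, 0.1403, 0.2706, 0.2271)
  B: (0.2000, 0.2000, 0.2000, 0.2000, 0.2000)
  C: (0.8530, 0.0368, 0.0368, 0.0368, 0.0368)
B > A > C

Key insight: Entropy is maximized by uniform distributions and minimized by concentrated distributions.

- Uniform distributions have maximum entropy log₂(5) = 2.3219 bits
- The more "peaked" or concentrated a distribution, the lower its entropy

Entropies:
  H(A) = 2.2836 bits
  H(B) = 2.3219 bits
  H(C) = 0.8963 bits

Ranking: B > A > C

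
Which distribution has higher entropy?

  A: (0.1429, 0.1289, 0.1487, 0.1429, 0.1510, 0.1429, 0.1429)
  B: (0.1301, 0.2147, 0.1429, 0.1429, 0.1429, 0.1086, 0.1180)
A

Both distributions are close to uniform, making this a harder comparison.

H(A) = 2.8058 bits
H(B) = 2.7742 bits

The distribution closer to uniform has higher entropy.
Answer: A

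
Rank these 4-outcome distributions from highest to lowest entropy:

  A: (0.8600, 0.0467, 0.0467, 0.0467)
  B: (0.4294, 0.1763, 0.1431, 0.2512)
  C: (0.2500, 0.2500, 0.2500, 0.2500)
C > B > A

Key insight: Entropy is maximized by uniform distributions and minimized by concentrated distributions.

- Uniform distributions have maximum entropy log₂(4) = 2.0000 bits
- The more "peaked" or concentrated a distribution, the lower its entropy

Entropies:
  H(A) = 0.8061 bits
  H(B) = 1.8671 bits
  H(C) = 2.0000 bits

Ranking: C > B > A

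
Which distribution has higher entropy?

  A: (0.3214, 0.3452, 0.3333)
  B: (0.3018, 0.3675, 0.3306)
A

Both distributions are close to uniform, making this a harder comparison.

H(A) = 1.5844 bits
H(B) = 1.5803 bits

The distribution closer to uniform has higher entropy.
Answer: A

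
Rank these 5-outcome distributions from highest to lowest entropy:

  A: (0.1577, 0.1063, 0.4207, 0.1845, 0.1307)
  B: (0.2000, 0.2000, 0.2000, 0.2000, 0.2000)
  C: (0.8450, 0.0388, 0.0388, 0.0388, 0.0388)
B > A > C

Key insight: Entropy is maximized by uniform distributions and minimized by concentrated distributions.

- Uniform distributions have maximum entropy log₂(5) = 2.3219 bits
- The more "peaked" or concentrated a distribution, the lower its entropy

Entropies:
  H(A) = 2.1231 bits
  H(B) = 2.3219 bits
  H(C) = 0.9322 bits

Ranking: B > A > C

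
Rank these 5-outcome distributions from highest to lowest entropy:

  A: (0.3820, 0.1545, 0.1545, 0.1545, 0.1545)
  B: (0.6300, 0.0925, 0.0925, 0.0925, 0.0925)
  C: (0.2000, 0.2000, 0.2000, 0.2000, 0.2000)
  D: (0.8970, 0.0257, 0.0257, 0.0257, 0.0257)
C > A > B > D

Key insight: Entropy is maximized by uniform distributions and minimized by concentrated distributions.

Entropies:
  H(A) = 2.1954 bits
  H(B) = 1.6907 bits
  H(C) = 2.3219 bits
  H(D) = 0.6844 bits

Ranking: C > A > B > D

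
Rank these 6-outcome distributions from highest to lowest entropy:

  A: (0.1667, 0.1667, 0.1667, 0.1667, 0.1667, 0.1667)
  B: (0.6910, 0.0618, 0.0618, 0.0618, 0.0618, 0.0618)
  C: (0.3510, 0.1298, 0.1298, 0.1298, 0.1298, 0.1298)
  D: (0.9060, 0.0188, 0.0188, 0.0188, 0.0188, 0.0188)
A > C > B > D

Key insight: Entropy is maximized by uniform distributions and minimized by concentrated distributions.

Entropies:
  H(A) = 2.5850 bits
  H(B) = 1.6095 bits
  H(C) = 2.4419 bits
  H(D) = 0.6679 bits

Ranking: A > C > B > D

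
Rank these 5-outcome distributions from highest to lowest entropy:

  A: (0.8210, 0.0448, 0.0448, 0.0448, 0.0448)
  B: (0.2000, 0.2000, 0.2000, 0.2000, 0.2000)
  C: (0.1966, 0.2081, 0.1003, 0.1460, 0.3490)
B > C > A

Key insight: Entropy is maximized by uniform distributions and minimized by concentrated distributions.

- Uniform distributions have maximum entropy log₂(5) = 2.3219 bits
- The more "peaked" or concentrated a distribution, the lower its entropy

Entropies:
  H(A) = 1.0359 bits
  H(B) = 2.3219 bits
  H(C) = 2.2007 bits

Ranking: B > C > A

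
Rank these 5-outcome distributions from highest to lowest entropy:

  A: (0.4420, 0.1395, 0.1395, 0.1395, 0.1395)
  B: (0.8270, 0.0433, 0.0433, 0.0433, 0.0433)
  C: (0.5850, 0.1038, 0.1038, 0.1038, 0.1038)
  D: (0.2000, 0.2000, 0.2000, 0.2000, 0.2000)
D > A > C > B

Key insight: Entropy is maximized by uniform distributions and minimized by concentrated distributions.

Entropies:
  H(A) = 2.1063 bits
  H(B) = 1.0105 bits
  H(C) = 1.8091 bits
  H(D) = 2.3219 bits

Ranking: D > A > C > B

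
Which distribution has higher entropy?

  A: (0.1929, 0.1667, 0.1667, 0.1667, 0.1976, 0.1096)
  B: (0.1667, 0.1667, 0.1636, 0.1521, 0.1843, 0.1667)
B

Both distributions are close to uniform, making this a harder comparison.

H(A) = 2.5622 bits
H(B) = 2.5827 bits

The distribution closer to uniform has higher entropy.
Answer: B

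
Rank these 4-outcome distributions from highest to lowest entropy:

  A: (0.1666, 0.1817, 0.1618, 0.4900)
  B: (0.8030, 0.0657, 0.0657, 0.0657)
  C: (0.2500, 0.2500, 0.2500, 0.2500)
C > A > B

Key insight: Entropy is maximized by uniform distributions and minimized by concentrated distributions.

- Uniform distributions have maximum entropy log₂(4) = 2.0000 bits
- The more "peaked" or concentrated a distribution, the lower its entropy

Entropies:
  H(A) = 1.8072 bits
  H(B) = 1.0281 bits
  H(C) = 2.0000 bits

Ranking: C > A > B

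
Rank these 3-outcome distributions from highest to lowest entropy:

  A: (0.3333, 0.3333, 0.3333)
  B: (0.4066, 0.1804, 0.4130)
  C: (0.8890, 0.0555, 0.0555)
A > B > C

Key insight: Entropy is maximized by uniform distributions and minimized by concentrated distributions.

- Uniform distributions have maximum entropy log₂(3) = 1.5850 bits
- The more "peaked" or concentrated a distribution, the lower its entropy

Entropies:
  H(A) = 1.5850 bits
  H(B) = 1.5006 bits
  H(C) = 0.6139 bits

Ranking: A > B > C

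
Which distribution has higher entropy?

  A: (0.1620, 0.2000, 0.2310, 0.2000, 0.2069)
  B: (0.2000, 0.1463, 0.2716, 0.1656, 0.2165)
A

Both distributions are close to uniform, making this a harder comparison.

H(A) = 2.3129 bits
H(B) = 2.2884 bits

The distribution closer to uniform has higher entropy.
Answer: A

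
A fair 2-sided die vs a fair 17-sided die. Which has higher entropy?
17-sided die

Both are uniform distributions; for uniform over n outcomes, H = log₂(n). H(2-sided) = log₂(2) = 1.000 bits and H(17-sided) = log₂(17) = 4.087 bits. More outcomes in a uniform distribution means higher entropy.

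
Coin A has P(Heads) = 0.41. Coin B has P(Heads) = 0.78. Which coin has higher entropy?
A

For binary distributions, entropy is maximized at p=0.5 and decreases as p moves toward 0 or 1.

H(A) = H(0.41) = 0.9765 bits
H(B) = H(0.78) = 0.7602 bits

Distribution A (p=0.41) is closer to uniform (p=0.5), so it has higher entropy.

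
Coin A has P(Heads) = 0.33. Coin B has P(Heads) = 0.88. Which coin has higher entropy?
A

For binary distributions, entropy is maximized at p=0.5 and decreases as p moves toward 0 or 1.

H(A) = H(0.33) = 0.9149 bits
H(B) = H(0.88) = 0.5294 bits

Distribution A (p=0.33) is closer to uniform (p=0.5), so it has higher entropy.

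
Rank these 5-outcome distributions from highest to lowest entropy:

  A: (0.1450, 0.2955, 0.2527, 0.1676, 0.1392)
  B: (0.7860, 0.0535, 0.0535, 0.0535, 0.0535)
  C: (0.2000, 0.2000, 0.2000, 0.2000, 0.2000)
C > A > B

Key insight: Entropy is maximized by uniform distributions and minimized by concentrated distributions.

- Uniform distributions have maximum entropy log₂(5) = 2.3219 bits
- The more "peaked" or concentrated a distribution, the lower its entropy

Entropies:
  H(A) = 2.2530 bits
  H(B) = 1.1771 bits
  H(C) = 2.3219 bits

Ranking: C > A > B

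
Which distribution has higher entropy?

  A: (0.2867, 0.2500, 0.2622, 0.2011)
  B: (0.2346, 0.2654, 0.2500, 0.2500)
B

Both distributions are close to uniform, making this a harder comparison.

H(A) = 1.9885 bits
H(B) = 1.9986 bits

The distribution closer to uniform has higher entropy.
Answer: B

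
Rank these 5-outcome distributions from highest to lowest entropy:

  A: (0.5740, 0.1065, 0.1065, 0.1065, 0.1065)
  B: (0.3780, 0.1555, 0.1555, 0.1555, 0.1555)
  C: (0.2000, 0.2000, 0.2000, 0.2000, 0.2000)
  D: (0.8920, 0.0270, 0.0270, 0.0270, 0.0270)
C > B > A > D

Key insight: Entropy is maximized by uniform distributions and minimized by concentrated distributions.

Entropies:
  H(A) = 1.8361 bits
  H(B) = 2.2006 bits
  H(C) = 2.3219 bits
  H(D) = 0.7099 bits

Ranking: C > B > A > D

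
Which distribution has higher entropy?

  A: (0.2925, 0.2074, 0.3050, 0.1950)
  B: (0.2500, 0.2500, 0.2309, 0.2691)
B

Both distributions are close to uniform, making this a harder comparison.

H(A) = 1.9719 bits
H(B) = 1.9979 bits

The distribution closer to uniform has higher entropy.
Answer: B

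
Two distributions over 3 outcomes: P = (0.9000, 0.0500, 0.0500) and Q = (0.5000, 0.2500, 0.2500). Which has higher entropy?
Q

P is highly concentrated on one outcome (90%), making it nearly deterministic. Q spreads its mass more evenly (max 50%). The more spread-out distribution has higher entropy: H(P) ≈ 0.569 bits, H(Q) ≈ 1.500 bits.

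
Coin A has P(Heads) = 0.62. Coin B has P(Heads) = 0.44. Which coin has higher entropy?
B

For binary distributions, entropy is maximized at p=0.5 and decreases as p moves toward 0 or 1.

H(A) = H(0.62) = 0.9580 bits
H(B) = H(0.44) = 0.9896 bits

Distribution B (p=0.44) is closer to uniform (p=0.5), so it has higher entropy.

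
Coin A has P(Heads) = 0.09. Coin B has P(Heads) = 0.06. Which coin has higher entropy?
A

For binary distributions, entropy is maximized at p=0.5 and decreases as p moves toward 0 or 1.

H(A) = H(0.09) = 0.4365 bits
H(B) = H(0.06) = 0.3274 bits

Distribution A (p=0.09) is closer to uniform (p=0.5), so it has higher entropy.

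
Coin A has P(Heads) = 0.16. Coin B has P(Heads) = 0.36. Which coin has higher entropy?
B

For binary distributions, entropy is maximized at p=0.5 and decreases as p moves toward 0 or 1.

H(A) = H(0.16) = 0.6343 bits
H(B) = H(0.36) = 0.9427 bits

Distribution B (p=0.36) is closer to uniform (p=0.5), so it has higher entropy.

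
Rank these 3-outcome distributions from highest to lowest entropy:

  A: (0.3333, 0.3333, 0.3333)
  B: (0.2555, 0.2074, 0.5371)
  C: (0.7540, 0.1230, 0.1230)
A > B > C

Key insight: Entropy is maximized by uniform distributions and minimized by concentrated distributions.

- Uniform distributions have maximum entropy log₂(3) = 1.5850 bits
- The more "peaked" or concentrated a distribution, the lower its entropy

Entropies:
  H(A) = 1.5850 bits
  H(B) = 1.4553 bits
  H(C) = 1.0509 bits

Ranking: A > B > C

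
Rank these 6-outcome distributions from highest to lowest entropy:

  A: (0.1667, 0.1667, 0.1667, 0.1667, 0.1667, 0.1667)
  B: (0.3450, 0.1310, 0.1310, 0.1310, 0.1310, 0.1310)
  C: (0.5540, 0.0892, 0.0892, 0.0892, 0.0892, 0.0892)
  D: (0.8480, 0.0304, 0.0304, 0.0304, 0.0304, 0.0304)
A > B > C > D

Key insight: Entropy is maximized by uniform distributions and minimized by concentrated distributions.

Entropies:
  H(A) = 2.5850 bits
  H(B) = 2.4504 bits
  H(C) = 2.0271 bits
  H(D) = 0.9678 bits

Ranking: A > B > C > D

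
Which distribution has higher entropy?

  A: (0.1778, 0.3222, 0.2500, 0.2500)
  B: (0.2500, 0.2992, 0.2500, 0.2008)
B

Both distributions are close to uniform, making this a harder comparison.

H(A) = 1.9695 bits
H(B) = 1.9860 bits

The distribution closer to uniform has higher entropy.
Answer: B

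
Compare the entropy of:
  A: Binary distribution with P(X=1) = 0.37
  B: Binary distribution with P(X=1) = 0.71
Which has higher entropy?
A

For binary distributions, entropy is maximized at p=0.5 and decreases as p moves toward 0 or 1.

H(A) = H(0.37) = 0.9507 bits
H(B) = H(0.71) = 0.8687 bits

Distribution A (p=0.37) is closer to uniform (p=0.5), so it has higher entropy.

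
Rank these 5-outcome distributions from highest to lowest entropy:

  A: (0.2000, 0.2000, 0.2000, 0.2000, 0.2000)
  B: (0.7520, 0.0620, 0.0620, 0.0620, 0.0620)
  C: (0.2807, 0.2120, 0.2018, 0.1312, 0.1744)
A > C > B

Key insight: Entropy is maximized by uniform distributions and minimized by concentrated distributions.

- Uniform distributions have maximum entropy log₂(5) = 2.3219 bits
- The more "peaked" or concentrated a distribution, the lower its entropy

Entropies:
  H(A) = 2.3219 bits
  H(B) = 1.3041 bits
  H(C) = 2.2786 bits

Ranking: A > C > B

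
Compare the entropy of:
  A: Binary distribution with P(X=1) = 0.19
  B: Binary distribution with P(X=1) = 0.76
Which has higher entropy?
B

For binary distributions, entropy is maximized at p=0.5 and decreases as p moves toward 0 or 1.

H(A) = H(0.19) = 0.7015 bits
H(B) = H(0.76) = 0.7950 bits

Distribution B (p=0.76) is closer to uniform (p=0.5), so it has higher entropy.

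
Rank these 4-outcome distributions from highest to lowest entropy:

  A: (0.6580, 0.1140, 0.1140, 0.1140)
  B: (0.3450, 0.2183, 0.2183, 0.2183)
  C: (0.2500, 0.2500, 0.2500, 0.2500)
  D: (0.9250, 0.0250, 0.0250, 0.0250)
C > B > A > D

Key insight: Entropy is maximized by uniform distributions and minimized by concentrated distributions.

Entropies:
  H(A) = 1.4688 bits
  H(B) = 1.9677 bits
  H(C) = 2.0000 bits
  H(D) = 0.5032 bits

Ranking: C > B > A > D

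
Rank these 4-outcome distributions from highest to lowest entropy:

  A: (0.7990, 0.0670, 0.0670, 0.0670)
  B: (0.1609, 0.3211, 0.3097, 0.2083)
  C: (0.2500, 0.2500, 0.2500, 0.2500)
C > B > A

Key insight: Entropy is maximized by uniform distributions and minimized by concentrated distributions.

- Uniform distributions have maximum entropy log₂(4) = 2.0000 bits
- The more "peaked" or concentrated a distribution, the lower its entropy

Entropies:
  H(A) = 1.0425 bits
  H(B) = 1.9455 bits
  H(C) = 2.0000 bits

Ranking: C > B > A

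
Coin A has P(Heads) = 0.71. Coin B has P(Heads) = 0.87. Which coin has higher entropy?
A

For binary distributions, entropy is maximized at p=0.5 and decreases as p moves toward 0 or 1.

H(A) = H(0.71) = 0.8687 bits
H(B) = H(0.87) = 0.5574 bits

Distribution A (p=0.71) is closer to uniform (p=0.5), so it has higher entropy.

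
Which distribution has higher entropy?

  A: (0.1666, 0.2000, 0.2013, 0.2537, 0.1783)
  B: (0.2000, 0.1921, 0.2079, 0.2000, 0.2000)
B

Both distributions are close to uniform, making this a harder comparison.

H(A) = 2.3063 bits
H(B) = 2.3215 bits

The distribution closer to uniform has higher entropy.
Answer: B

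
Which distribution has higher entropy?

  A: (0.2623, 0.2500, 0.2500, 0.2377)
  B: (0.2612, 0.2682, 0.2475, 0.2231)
A

Both distributions are close to uniform, making this a harder comparison.

H(A) = 1.9991 bits
H(B) = 1.9965 bits

The distribution closer to uniform has higher entropy.
Answer: A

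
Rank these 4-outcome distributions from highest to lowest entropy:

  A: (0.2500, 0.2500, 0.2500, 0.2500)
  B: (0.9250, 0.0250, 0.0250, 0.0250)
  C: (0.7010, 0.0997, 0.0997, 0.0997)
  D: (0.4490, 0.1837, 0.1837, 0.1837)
A > D > C > B

Key insight: Entropy is maximized by uniform distributions and minimized by concentrated distributions.

Entropies:
  H(A) = 2.0000 bits
  H(B) = 0.5032 bits
  H(C) = 1.3540 bits
  H(D) = 1.8658 bits

Ranking: A > D > C > B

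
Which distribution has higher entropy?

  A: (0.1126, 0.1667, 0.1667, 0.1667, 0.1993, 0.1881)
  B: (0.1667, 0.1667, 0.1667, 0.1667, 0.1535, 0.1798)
B

Both distributions are close to uniform, making this a harder comparison.

H(A) = 2.5645 bits
H(B) = 2.5835 bits

The distribution closer to uniform has higher entropy.
Answer: B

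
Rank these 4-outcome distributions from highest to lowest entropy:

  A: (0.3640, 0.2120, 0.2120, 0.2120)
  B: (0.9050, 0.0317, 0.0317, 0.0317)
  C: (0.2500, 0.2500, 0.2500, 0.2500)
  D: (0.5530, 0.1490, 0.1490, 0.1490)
C > A > D > B

Key insight: Entropy is maximized by uniform distributions and minimized by concentrated distributions.

Entropies:
  H(A) = 1.9540 bits
  H(B) = 0.6035 bits
  H(C) = 2.0000 bits
  H(D) = 1.7004 bits

Ranking: C > A > D > B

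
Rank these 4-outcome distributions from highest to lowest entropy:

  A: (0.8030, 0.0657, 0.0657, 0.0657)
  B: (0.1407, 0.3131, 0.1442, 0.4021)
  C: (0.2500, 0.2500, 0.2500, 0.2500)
C > B > A

Key insight: Entropy is maximized by uniform distributions and minimized by concentrated distributions.

- Uniform distributions have maximum entropy log₂(4) = 2.0000 bits
- The more "peaked" or concentrated a distribution, the lower its entropy

Entropies:
  H(A) = 1.0281 bits
  H(B) = 1.8539 bits
  H(C) = 2.0000 bits

Ranking: C > B > A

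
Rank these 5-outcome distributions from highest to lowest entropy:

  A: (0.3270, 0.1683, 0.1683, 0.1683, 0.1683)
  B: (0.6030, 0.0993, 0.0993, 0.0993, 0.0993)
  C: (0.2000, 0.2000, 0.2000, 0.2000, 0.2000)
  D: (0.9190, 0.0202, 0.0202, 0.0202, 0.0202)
C > A > B > D

Key insight: Entropy is maximized by uniform distributions and minimized by concentrated distributions.

Entropies:
  H(A) = 2.2578 bits
  H(B) = 1.7632 bits
  H(C) = 2.3219 bits
  H(D) = 0.5677 bits

Ranking: C > A > B > D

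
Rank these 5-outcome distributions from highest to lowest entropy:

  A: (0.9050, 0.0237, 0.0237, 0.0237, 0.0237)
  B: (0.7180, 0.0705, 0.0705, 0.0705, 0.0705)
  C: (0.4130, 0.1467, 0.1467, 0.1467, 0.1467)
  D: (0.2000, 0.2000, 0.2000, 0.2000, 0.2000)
D > C > B > A

Key insight: Entropy is maximized by uniform distributions and minimized by concentrated distributions.

Entropies:
  H(A) = 0.6429 bits
  H(B) = 1.4222 bits
  H(C) = 2.1520 bits
  H(D) = 2.3219 bits

Ranking: D > C > B > A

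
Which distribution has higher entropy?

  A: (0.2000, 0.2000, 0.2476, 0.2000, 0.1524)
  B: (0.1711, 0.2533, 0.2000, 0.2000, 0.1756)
B

Both distributions are close to uniform, making this a harder comparison.

H(A) = 2.3054 bits
H(B) = 2.3071 bits

The distribution closer to uniform has higher entropy.
Answer: B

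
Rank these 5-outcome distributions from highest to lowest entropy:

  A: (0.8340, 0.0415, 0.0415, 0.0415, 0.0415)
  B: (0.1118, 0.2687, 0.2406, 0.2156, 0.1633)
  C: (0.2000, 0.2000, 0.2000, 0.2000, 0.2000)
C > B > A

Key insight: Entropy is maximized by uniform distributions and minimized by concentrated distributions.

- Uniform distributions have maximum entropy log₂(5) = 2.3219 bits
- The more "peaked" or concentrated a distribution, the lower its entropy

Entropies:
  H(A) = 0.9805 bits
  H(B) = 2.2615 bits
  H(C) = 2.3219 bits

Ranking: C > B > A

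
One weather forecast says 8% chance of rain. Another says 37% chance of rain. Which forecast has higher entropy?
37% forecast

Treat each forecast as a Bernoulli distribution. Binary entropy is maximized at p=0.5 and falls off symmetrically toward 0 or 1. The 37% forecast is closer to 50%, so it is more uncertain. H(8%) ≈ 0.402 bits, H(37%) ≈ 0.951 bits.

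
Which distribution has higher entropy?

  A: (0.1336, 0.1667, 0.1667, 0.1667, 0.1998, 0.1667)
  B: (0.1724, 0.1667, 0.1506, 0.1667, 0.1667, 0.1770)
B

Both distributions are close to uniform, making this a harder comparison.

H(A) = 2.5754 bits
H(B) = 2.5832 bits

The distribution closer to uniform has higher entropy.
Answer: B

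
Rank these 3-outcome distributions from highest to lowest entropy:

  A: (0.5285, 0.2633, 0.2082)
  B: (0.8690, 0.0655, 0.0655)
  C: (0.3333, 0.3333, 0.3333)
C > A > B

Key insight: Entropy is maximized by uniform distributions and minimized by concentrated distributions.

- Uniform distributions have maximum entropy log₂(3) = 1.5850 bits
- The more "peaked" or concentrated a distribution, the lower its entropy

Entropies:
  H(A) = 1.4645 bits
  H(B) = 0.6912 bits
  H(C) = 1.5850 bits

Ranking: C > A > B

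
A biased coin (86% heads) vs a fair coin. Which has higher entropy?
Fair coin

The fair coin is uniform (p=0.5), maximizing binary entropy at 1 bit. The biased coin has H(0.86) ≈ 0.584 bits — its outcome is more predictable, so its entropy is lower.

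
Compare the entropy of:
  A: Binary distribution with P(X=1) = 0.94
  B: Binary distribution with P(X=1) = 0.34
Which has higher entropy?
B

For binary distributions, entropy is maximized at p=0.5 and decreases as p moves toward 0 or 1.

H(A) = H(0.94) = 0.3274 bits
H(B) = H(0.34) = 0.9248 bits

Distribution B (p=0.34) is closer to uniform (p=0.5), so it has higher entropy.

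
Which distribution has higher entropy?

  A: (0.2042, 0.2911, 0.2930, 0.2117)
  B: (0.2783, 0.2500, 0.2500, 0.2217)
B

Both distributions are close to uniform, making this a harder comparison.

H(A) = 1.9794 bits
H(B) = 1.9954 bits

The distribution closer to uniform has higher entropy.
Answer: B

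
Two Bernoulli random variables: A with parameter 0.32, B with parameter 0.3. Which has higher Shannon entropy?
A

For binary distributions, entropy is maximized at p=0.5 and decreases as p moves toward 0 or 1.

H(A) = H(0.32) = 0.9044 bits
H(B) = H(0.3) = 0.8813 bits

Distribution A (p=0.32) is closer to uniform (p=0.5), so it has higher entropy.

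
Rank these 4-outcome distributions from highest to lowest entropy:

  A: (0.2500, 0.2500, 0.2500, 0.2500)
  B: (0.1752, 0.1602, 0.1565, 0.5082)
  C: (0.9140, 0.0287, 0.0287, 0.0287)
A > B > C

Key insight: Entropy is maximized by uniform distributions and minimized by concentrated distributions.

- Uniform distributions have maximum entropy log₂(4) = 2.0000 bits
- The more "peaked" or concentrated a distribution, the lower its entropy

Entropies:
  H(A) = 2.0000 bits
  H(B) = 1.7785 bits
  H(C) = 0.5593 bits

Ranking: A > B > C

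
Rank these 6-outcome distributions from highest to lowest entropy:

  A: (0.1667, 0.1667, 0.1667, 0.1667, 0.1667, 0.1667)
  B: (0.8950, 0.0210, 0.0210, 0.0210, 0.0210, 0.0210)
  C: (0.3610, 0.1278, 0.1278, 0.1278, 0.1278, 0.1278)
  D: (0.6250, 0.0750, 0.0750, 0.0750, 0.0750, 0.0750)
A > C > D > B

Key insight: Entropy is maximized by uniform distributions and minimized by concentrated distributions.

Entropies:
  H(A) = 2.5850 bits
  H(B) = 0.7285 bits
  H(C) = 2.4272 bits
  H(D) = 1.8252 bits

Ranking: A > C > D > B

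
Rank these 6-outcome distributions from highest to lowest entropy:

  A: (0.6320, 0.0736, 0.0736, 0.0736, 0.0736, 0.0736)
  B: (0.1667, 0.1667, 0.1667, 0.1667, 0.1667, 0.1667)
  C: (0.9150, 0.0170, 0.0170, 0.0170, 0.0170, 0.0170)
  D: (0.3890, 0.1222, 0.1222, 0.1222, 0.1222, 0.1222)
B > D > A > C

Key insight: Entropy is maximized by uniform distributions and minimized by concentrated distributions.

Entropies:
  H(A) = 1.8036 bits
  H(B) = 2.5850 bits
  H(C) = 0.6169 bits
  H(D) = 2.3828 bits

Ranking: B > D > A > C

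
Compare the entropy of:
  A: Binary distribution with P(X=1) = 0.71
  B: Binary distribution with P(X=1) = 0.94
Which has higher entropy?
A

For binary distributions, entropy is maximized at p=0.5 and decreases as p moves toward 0 or 1.

H(A) = H(0.71) = 0.8687 bits
H(B) = H(0.94) = 0.3274 bits

Distribution A (p=0.71) is closer to uniform (p=0.5), so it has higher entropy.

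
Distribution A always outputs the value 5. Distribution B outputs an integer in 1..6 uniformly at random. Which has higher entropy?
B

A is deterministic, so H(A) = 0. B is uniform over 6 outcomes, so H(B) = log₂(6) = 2.585 bits. Any distribution with genuine randomness has higher entropy than a deterministic one.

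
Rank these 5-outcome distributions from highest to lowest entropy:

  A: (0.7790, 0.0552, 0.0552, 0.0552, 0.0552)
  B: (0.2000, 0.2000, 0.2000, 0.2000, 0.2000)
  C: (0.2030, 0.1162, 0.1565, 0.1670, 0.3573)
B > C > A

Key insight: Entropy is maximized by uniform distributions and minimized by concentrated distributions.

- Uniform distributions have maximum entropy log₂(5) = 2.3219 bits
- The more "peaked" or concentrated a distribution, the lower its entropy

Entropies:
  H(A) = 1.2040 bits
  H(B) = 2.3219 bits
  H(C) = 2.2083 bits

Ranking: B > C > A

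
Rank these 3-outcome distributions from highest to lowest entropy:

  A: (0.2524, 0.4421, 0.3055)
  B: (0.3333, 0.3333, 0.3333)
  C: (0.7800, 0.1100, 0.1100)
B > A > C

Key insight: Entropy is maximized by uniform distributions and minimized by concentrated distributions.

- Uniform distributions have maximum entropy log₂(3) = 1.5850 bits
- The more "peaked" or concentrated a distribution, the lower its entropy

Entropies:
  H(A) = 1.5446 bits
  H(B) = 1.5850 bits
  H(C) = 0.9802 bits

Ranking: B > A > C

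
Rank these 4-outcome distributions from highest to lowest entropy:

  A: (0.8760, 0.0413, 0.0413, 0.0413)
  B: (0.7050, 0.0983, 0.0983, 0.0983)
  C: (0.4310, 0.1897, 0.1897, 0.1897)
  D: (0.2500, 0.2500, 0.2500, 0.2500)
D > C > B > A

Key insight: Entropy is maximized by uniform distributions and minimized by concentrated distributions.

Entropies:
  H(A) = 0.7373 bits
  H(B) = 1.3427 bits
  H(C) = 1.8881 bits
  H(D) = 2.0000 bits

Ranking: D > C > B > A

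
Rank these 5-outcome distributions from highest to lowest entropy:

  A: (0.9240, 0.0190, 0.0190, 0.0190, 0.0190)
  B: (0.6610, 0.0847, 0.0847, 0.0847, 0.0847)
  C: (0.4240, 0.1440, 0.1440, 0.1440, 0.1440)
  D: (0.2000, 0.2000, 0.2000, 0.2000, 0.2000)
D > C > B > A

Key insight: Entropy is maximized by uniform distributions and minimized by concentrated distributions.

Entropies:
  H(A) = 0.5399 bits
  H(B) = 1.6019 bits
  H(C) = 2.1353 bits
  H(D) = 2.3219 bits

Ranking: D > C > B > A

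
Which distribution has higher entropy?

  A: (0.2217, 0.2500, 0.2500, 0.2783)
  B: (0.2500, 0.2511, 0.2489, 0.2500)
B

Both distributions are close to uniform, making this a harder comparison.

H(A) = 1.9954 bits
H(B) = 2.0000 bits

The distribution closer to uniform has higher entropy.
Answer: B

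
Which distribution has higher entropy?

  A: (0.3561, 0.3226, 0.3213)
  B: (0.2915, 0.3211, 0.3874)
A

Both distributions are close to uniform, making this a harder comparison.

H(A) = 1.5833 bits
H(B) = 1.5747 bits

The distribution closer to uniform has higher entropy.
Answer: A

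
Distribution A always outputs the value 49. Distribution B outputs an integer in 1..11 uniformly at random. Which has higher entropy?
B

A is deterministic, so H(A) = 0. B is uniform over 11 outcomes, so H(B) = log₂(11) = 3.459 bits. Any distribution with genuine randomness has higher entropy than a deterministic one.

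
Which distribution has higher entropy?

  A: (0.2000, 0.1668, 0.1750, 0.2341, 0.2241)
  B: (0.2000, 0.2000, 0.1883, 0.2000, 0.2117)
B

Both distributions are close to uniform, making this a harder comparison.

H(A) = 2.3094 bits
H(B) = 2.3209 bits

The distribution closer to uniform has higher entropy.
Answer: B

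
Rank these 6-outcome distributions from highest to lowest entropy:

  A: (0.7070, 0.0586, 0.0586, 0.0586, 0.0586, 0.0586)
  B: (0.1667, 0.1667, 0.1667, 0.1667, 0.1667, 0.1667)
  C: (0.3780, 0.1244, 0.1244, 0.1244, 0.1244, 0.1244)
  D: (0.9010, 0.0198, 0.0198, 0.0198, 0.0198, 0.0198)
B > C > A > D

Key insight: Entropy is maximized by uniform distributions and minimized by concentrated distributions.

Entropies:
  H(A) = 1.5529 bits
  H(B) = 2.5850 bits
  H(C) = 2.4009 bits
  H(D) = 0.6957 bits

Ranking: B > C > A > D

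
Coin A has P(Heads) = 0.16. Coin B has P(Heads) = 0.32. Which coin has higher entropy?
B

For binary distributions, entropy is maximized at p=0.5 and decreases as p moves toward 0 or 1.

H(A) = H(0.16) = 0.6343 bits
H(B) = H(0.32) = 0.9044 bits

Distribution B (p=0.32) is closer to uniform (p=0.5), so it has higher entropy.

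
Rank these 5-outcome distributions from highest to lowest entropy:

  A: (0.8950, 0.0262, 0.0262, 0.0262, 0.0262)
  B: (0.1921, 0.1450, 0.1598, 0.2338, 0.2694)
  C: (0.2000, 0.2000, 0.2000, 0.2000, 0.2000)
C > B > A

Key insight: Entropy is maximized by uniform distributions and minimized by concentrated distributions.

- Uniform distributions have maximum entropy log₂(5) = 2.3219 bits
- The more "peaked" or concentrated a distribution, the lower its entropy

Entropies:
  H(A) = 0.6946 bits
  H(B) = 2.2838 bits
  H(C) = 2.3219 bits

Ranking: C > B > A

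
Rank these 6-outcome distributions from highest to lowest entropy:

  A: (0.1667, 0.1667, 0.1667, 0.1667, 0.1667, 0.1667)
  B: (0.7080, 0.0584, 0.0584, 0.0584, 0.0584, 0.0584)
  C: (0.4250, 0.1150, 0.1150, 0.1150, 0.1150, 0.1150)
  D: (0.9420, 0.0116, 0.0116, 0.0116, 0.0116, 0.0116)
A > C > B > D

Key insight: Entropy is maximized by uniform distributions and minimized by concentrated distributions.

Entropies:
  H(A) = 2.5850 bits
  H(B) = 1.5493 bits
  H(C) = 2.3188 bits
  H(D) = 0.4541 bits

Ranking: A > C > B > D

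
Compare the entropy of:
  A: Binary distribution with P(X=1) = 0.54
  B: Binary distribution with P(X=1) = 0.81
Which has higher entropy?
A

For binary distributions, entropy is maximized at p=0.5 and decreases as p moves toward 0 or 1.

H(A) = H(0.54) = 0.9954 bits
H(B) = H(0.81) = 0.7015 bits

Distribution A (p=0.54) is closer to uniform (p=0.5), so it has higher entropy.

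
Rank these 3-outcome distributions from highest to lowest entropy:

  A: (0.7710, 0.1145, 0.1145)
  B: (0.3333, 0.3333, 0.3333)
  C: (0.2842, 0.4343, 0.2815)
B > C > A

Key insight: Entropy is maximized by uniform distributions and minimized by concentrated distributions.

- Uniform distributions have maximum entropy log₂(3) = 1.5850 bits
- The more "peaked" or concentrated a distribution, the lower its entropy

Entropies:
  H(A) = 1.0053 bits
  H(B) = 1.5850 bits
  H(C) = 1.5532 bits

Ranking: B > C > A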